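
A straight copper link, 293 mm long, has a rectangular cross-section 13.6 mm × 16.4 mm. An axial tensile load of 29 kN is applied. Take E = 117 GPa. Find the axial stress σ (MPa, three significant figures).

130 MPa

A = 223 mm².
σ = N/A = 29000/223 = 130 MPa.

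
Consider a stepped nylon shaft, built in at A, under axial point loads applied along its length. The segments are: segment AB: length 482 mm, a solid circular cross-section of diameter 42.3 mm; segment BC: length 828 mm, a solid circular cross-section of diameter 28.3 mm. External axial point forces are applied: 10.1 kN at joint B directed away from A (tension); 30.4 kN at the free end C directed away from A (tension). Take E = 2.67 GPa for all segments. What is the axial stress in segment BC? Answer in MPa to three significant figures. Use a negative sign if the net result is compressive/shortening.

Internal axial forces (sectioning from the free end, tension +): N_BC = 30.4 kN, N_AB = 40.5 kN.
A_BC = 629 mm².
σ_BC = N_BC/A_BC = 30400/629 = 48.33 MPa.

48.3 MPa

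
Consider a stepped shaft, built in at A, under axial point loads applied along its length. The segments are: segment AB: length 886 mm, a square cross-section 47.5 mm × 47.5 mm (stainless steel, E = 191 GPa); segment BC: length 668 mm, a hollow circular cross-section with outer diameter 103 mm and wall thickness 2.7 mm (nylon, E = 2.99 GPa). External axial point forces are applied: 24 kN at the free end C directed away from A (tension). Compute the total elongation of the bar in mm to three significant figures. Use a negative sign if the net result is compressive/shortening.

6.35 mm

Internal axial forces (sectioning from the free end, tension +): N_BC = 24 kN, N_AB = 24 kN.
A_AB = 2256 mm².
A_BC = 850.8 mm².
δ_AB = 24000·886/(2256·191000) = 0.04934 mm
δ_BC = 24000·668/(850.8·2990) = 6.302 mm
δ = Σδ_i = 6.352 mm.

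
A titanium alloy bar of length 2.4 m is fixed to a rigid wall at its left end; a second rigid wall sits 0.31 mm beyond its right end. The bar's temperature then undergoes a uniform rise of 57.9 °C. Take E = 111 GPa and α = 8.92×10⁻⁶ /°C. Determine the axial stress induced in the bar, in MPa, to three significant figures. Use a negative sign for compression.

Free thermal expansion αLΔT = 8.92e-6 · 2400 · 57.9 = 1.24 mm.
The walls engage after the gap closes; constrained expansion = 1.24 − 0.31 = 0.9295 mm.
The walls impose strain ε = −(0.9295)/2400 = -3.8730e-04; σ = Eε = 111000 · -3.8730e-04 = -42.99 MPa.

-43.0 MPa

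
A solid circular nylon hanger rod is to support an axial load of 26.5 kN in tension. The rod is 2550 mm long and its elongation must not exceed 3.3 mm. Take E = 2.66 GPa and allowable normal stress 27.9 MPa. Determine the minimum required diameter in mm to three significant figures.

99.0 mm

Required area A ≥ P/σ_allow = 26500/27.9 = 949.8 mm².
For a solid circular section, d ≥ √(4A/π) = 34.78 mm.
Elongation limit: A ≥ PL/(Eδ_allow) = 26500·2550/(2660·3.3) = 7698 mm² ⇒ d ≥ 99 mm.
The elongation limit governs.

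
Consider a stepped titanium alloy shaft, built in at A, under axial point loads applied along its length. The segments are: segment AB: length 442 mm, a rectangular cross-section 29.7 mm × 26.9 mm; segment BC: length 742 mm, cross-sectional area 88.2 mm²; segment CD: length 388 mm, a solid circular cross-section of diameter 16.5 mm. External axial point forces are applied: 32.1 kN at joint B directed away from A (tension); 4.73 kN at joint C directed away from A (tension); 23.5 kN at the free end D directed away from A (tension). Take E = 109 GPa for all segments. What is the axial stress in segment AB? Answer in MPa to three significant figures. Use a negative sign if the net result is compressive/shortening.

75.5 MPa

Internal axial forces (sectioning from the free end, tension +): N_CD = 23.5 kN, N_BC = 28.23 kN, N_AB = 60.33 kN.
A_AB = 798.9 mm².
σ_AB = N_AB/A_AB = 60330/798.9 = 75.51 MPa.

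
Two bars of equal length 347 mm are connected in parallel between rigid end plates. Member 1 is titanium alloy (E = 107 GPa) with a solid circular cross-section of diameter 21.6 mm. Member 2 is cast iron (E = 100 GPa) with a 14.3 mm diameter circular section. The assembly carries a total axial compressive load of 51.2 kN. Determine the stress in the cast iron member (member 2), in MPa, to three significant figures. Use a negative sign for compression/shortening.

-92.6 MPa

A_1 = 366.4 mm².
A_2 = 160.6 mm².
Equal strain + equilibrium ⇒ each member carries load in proportion to AE: A₁E₁ = 39210000 N, A₂E₂ = 16060000 N, ΣAE = 55270000 N.
σ₂ = P·E₂/ΣAE = -51200·100000/55270000 = -92.64 MPa.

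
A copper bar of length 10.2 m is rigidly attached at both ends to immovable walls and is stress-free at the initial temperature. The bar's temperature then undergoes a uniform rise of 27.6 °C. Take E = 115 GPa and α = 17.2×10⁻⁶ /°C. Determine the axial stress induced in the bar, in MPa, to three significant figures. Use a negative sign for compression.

-54.6 MPa

Free thermal expansion αLΔT = 17.2e-6 · 10200 · 27.6 = 4.842 mm.
The walls impose strain ε = −(4.842)/10200 = -4.7472e-04; σ = Eε = 115000 · -4.7472e-04 = -54.59 MPa.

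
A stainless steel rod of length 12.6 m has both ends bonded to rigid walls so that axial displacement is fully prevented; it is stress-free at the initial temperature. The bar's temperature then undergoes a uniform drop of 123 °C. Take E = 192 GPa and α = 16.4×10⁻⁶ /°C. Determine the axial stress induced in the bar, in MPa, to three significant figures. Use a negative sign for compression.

Free thermal expansion αLΔT = 16.4e-6 · 12600 · -123 = -25.42 mm.
The walls impose strain ε = −(-25.42)/12600 = 2.0172e-03; σ = Eε = 192000 · 2.0172e-03 = 387.3 MPa.

387 MPa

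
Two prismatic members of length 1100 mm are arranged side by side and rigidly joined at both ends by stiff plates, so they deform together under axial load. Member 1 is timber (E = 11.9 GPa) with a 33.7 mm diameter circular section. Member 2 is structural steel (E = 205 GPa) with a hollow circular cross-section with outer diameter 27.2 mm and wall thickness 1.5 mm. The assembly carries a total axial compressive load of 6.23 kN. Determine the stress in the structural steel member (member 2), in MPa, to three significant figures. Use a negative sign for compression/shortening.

-36.0 MPa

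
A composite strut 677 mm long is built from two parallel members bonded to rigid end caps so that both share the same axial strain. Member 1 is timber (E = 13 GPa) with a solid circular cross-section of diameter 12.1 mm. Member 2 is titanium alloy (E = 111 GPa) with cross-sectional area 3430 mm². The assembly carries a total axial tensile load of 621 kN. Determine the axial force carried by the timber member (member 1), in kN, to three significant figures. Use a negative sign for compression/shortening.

2.43 kN

A_1 = 115 mm².
Equal strain + equilibrium ⇒ each member carries load in proportion to AE: A₁E₁ = 1495000 N, A₂E₂ = 380700000 N, ΣAE = 382200000 N.
F₁ = P·A₁E₁/ΣAE = 621000·1495000/382200000 = 2429 N.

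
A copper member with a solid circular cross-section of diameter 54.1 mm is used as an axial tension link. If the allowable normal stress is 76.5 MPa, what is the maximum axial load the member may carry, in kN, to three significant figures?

A = 2299 mm².
P_max = σ_allow · A = 76.5 · 2299 = 175900 N = 175.9 kN.

176 kN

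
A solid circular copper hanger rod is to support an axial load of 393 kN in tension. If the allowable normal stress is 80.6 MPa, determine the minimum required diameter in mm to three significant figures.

78.8 mm

Required area A ≥ P/σ_allow = 393000/80.6 = 4876 mm².
For a solid circular section, d ≥ √(4A/π) = 78.79 mm.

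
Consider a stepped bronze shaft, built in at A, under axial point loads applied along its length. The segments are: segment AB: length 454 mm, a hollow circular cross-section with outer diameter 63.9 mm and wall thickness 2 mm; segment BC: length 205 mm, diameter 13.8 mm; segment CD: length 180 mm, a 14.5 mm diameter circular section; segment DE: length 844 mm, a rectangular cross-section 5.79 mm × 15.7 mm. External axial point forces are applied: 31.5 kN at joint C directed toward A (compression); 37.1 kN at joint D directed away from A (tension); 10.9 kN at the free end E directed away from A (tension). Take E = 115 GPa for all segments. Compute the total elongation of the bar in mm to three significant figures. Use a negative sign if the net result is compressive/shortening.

1.70 mm

Internal axial forces (sectioning from the free end, tension +): N_DE = 10.9 kN, N_CD = 48 kN, N_BC = 16.5 kN, N_AB = 16.5 kN.
A_AB = 388.9 mm².
A_BC = 149.6 mm².
A_CD = 165.1 mm².
A_DE = 90.9 mm².
δ_AB = 16500·454/(388.9·115000) = 0.1675 mm
δ_BC = 16500·205/(149.6·115000) = 0.1966 mm
δ_CD = 48000·180/(165.1·115000) = 0.455 mm
δ_DE = 10900·844/(90.9·115000) = 0.88 mm
δ = Σδ_i = 1.699 mm.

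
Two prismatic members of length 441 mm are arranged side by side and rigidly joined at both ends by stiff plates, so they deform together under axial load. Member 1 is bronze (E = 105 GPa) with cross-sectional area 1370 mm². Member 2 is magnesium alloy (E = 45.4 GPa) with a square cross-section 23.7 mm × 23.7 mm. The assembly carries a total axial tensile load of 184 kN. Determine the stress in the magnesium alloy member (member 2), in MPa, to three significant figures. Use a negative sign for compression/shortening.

49.3 MPa

A_2 = 561.7 mm².
Equal strain + equilibrium ⇒ each member carries load in proportion to AE: A₁E₁ = 143800000 N, A₂E₂ = 25500000 N, ΣAE = 169400000 N.
σ₂ = P·E₂/ΣAE = 184000·45400/169400000 = 49.33 MPa.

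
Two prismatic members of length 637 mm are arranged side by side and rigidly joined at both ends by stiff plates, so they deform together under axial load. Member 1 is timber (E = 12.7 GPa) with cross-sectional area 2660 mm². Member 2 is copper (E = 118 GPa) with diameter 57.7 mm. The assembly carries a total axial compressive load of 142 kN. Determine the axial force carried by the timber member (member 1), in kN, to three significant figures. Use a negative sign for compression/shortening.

-14.0 kN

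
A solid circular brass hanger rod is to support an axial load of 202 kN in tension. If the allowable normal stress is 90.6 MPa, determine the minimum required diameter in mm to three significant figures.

Required area A ≥ P/σ_allow = 202000/90.6 = 2230 mm².
For a solid circular section, d ≥ √(4A/π) = 53.28 mm.

53.3 mm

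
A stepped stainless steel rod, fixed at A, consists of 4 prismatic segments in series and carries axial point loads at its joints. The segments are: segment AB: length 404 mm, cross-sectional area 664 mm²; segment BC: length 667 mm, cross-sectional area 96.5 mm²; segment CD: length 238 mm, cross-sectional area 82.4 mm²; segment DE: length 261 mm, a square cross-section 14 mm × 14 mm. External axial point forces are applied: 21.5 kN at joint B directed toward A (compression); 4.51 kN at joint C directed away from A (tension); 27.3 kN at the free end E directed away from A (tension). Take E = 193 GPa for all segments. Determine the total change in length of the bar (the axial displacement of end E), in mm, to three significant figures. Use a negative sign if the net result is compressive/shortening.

1.77 mm

Internal axial forces (sectioning from the free end, tension +): N_DE = 27.3 kN, N_CD = 27.3 kN, N_BC = 31.81 kN, N_AB = 10.31 kN.
A_DE = 196 mm².
δ_AB = 10310·404/(664·193000) = 0.0325 mm
δ_BC = 31810·667/(96.5·193000) = 1.139 mm
δ_CD = 27300·238/(82.4·193000) = 0.4086 mm
δ_DE = 27300·261/(196·193000) = 0.1884 mm
δ = Σδ_i = 1.769 mm.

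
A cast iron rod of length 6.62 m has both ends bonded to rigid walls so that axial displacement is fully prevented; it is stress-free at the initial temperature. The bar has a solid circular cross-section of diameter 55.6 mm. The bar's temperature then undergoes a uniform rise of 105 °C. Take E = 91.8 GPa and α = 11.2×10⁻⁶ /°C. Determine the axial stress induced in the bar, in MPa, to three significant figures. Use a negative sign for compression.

-108 MPa

Free thermal expansion αLΔT = 11.2e-6 · 6620 · 105 = 7.785 mm.
The walls impose strain ε = −(7.785)/6620 = -1.1760e-03; σ = Eε = 91800 · -1.1760e-03 = -108 MPa.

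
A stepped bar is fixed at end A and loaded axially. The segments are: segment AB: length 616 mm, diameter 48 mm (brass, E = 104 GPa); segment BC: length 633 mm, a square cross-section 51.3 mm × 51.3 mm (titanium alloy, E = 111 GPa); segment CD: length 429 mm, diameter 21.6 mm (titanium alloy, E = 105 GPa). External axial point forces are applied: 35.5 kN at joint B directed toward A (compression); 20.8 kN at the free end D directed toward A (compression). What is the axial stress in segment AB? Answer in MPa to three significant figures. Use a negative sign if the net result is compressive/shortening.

-31.1 MPa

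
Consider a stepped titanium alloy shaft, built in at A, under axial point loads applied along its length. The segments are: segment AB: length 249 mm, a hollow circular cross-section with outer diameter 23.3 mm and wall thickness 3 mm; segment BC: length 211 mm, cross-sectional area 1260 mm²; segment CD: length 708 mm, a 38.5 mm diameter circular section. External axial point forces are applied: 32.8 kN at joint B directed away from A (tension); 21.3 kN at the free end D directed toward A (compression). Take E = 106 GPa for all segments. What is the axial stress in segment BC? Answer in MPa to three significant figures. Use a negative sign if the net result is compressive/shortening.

-16.9 MPa

Internal axial forces (sectioning from the free end, tension +): N_CD = -21.3 kN, N_BC = -21.3 kN, N_AB = 11.5 kN.
σ_BC = N_BC/A_BC = -21300/1260 = -16.9 MPa.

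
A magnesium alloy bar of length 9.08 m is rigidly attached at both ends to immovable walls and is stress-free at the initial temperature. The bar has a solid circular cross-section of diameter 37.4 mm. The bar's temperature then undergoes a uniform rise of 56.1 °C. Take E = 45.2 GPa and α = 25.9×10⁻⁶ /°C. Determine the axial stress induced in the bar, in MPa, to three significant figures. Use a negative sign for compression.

-65.7 MPa

Free thermal expansion αLΔT = 25.9e-6 · 9080 · 56.1 = 13.19 mm.
The walls impose strain ε = −(13.19)/9080 = -1.4530e-03; σ = Eε = 45200 · -1.4530e-03 = -65.68 MPa.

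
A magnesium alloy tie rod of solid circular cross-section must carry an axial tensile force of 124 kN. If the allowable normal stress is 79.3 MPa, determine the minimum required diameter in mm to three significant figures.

44.6 mm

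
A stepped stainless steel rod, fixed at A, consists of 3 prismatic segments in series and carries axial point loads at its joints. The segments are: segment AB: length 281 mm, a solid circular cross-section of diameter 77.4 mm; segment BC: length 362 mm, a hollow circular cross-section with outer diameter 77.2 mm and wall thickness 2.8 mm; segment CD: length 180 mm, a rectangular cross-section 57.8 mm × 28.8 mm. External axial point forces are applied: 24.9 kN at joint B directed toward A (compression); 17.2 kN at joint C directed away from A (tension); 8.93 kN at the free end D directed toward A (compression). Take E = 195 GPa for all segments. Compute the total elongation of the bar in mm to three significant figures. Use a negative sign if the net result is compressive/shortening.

Internal axial forces (sectioning from the free end, tension +): N_CD = -8.93 kN, N_BC = 8.27 kN, N_AB = -16.63 kN.
A_AB = 4705 mm².
A_BC = 654.5 mm².
A_CD = 1665 mm².
δ_AB = -16630·281/(4705·195000) = -0.005093 mm
δ_BC = 8270·362/(654.5·195000) = 0.02346 mm
δ_CD = -8930·180/(1665·195000) = -0.004952 mm
δ = Σδ_i = 0.01341 mm.

0.0134 mm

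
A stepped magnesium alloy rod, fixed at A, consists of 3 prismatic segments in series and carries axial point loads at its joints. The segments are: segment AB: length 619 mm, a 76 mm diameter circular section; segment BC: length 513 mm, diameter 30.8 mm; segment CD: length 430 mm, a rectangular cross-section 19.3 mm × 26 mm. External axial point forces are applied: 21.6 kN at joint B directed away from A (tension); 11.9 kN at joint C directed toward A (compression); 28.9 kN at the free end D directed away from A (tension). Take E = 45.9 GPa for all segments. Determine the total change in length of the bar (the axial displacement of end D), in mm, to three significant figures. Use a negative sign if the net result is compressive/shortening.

0.909 mm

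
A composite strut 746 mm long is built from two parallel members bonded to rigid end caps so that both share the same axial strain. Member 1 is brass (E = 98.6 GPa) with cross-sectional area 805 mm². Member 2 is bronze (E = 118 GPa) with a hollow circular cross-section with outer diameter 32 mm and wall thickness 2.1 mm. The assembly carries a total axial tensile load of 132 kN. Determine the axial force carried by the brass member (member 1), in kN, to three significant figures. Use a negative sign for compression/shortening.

102 kN

A_2 = 197.3 mm².
Equal strain + equilibrium ⇒ each member carries load in proportion to AE: A₁E₁ = 79370000 N, A₂E₂ = 23280000 N, ΣAE = 102600000 N.
F₁ = P·A₁E₁/ΣAE = 132000·79370000/102600000 = 102100 N.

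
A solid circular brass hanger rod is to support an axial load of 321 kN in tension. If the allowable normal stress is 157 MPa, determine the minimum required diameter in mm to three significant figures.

51.0 mm

Required area A ≥ P/σ_allow = 321000/157 = 2045 mm².
For a solid circular section, d ≥ √(4A/π) = 51.02 mm.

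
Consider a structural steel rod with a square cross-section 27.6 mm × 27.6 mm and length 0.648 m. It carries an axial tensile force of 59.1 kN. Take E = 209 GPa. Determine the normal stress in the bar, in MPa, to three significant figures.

77.6 MPa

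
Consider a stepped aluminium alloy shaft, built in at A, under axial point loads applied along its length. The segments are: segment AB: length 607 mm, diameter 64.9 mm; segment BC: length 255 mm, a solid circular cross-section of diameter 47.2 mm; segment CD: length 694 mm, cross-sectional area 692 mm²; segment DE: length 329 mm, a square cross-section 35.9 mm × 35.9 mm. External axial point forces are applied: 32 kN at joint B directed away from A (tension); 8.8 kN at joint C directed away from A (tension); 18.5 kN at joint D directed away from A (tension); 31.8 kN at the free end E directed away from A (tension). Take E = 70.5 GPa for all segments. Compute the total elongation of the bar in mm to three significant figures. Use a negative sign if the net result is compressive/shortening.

Internal axial forces (sectioning from the free end, tension +): N_DE = 31.8 kN, N_CD = 50.3 kN, N_BC = 59.1 kN, N_AB = 91.1 kN.
A_AB = 3308 mm².
A_BC = 1750 mm².
A_DE = 1289 mm².
δ_AB = 91100·607/(3308·70500) = 0.2371 mm
δ_BC = 59100·255/(1750·70500) = 0.1222 mm
δ_CD = 50300·694/(692·70500) = 0.7155 mm
δ_DE = 31800·329/(1289·70500) = 0.1151 mm
δ = Σδ_i = 1.19 mm.

1.19 mm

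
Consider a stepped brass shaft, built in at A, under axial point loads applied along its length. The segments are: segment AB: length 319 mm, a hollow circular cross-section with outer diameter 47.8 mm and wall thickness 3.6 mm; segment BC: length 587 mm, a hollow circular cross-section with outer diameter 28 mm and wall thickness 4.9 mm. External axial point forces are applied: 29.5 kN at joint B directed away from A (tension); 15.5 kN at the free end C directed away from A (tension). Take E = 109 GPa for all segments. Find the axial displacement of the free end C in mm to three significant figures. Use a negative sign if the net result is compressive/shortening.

0.498 mm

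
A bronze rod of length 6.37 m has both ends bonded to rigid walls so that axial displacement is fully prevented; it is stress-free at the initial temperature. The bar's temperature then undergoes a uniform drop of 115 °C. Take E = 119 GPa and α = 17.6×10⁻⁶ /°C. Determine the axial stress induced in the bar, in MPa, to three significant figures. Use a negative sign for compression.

Free thermal expansion αLΔT = 17.6e-6 · 6370 · -115 = -12.89 mm.
The walls impose strain ε = −(-12.89)/6370 = 2.0240e-03; σ = Eε = 119000 · 2.0240e-03 = 240.9 MPa.

241 MPa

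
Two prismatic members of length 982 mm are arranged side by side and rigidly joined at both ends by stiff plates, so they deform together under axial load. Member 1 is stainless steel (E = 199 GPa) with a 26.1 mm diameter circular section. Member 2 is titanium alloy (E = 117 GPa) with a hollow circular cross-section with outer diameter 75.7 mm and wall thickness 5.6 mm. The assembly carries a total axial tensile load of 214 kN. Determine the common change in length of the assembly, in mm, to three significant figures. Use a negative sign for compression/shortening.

0.838 mm

A_1 = 535 mm².
A_2 = 1233 mm².
Equal strain + equilibrium ⇒ each member carries load in proportion to AE: A₁E₁ = 106500000 N, A₂E₂ = 144300000 N, ΣAE = 250800000 N.
δ = PL/ΣAE = 214000·982/250800000 = 0.838 mm.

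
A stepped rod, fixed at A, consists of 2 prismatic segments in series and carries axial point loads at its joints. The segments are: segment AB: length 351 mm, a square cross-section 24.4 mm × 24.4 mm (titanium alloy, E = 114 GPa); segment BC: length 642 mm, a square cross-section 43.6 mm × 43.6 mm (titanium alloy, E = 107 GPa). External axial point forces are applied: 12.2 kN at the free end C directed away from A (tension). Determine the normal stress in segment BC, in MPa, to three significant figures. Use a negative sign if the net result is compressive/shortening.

6.42 MPa

Internal axial forces (sectioning from the free end, tension +): N_BC = 12.2 kN, N_AB = 12.2 kN.
A_BC = 1901 mm².
σ_BC = N_BC/A_BC = 12200/1901 = 6.418 MPa.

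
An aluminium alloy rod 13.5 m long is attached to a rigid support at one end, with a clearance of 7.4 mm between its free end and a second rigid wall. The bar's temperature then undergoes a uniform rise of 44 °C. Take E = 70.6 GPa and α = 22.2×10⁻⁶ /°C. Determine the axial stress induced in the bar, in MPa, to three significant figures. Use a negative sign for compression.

-30.3 MPa

Free thermal expansion αLΔT = 22.2e-6 · 13500 · 44 = 13.19 mm.
The walls engage after the gap closes; constrained expansion = 13.19 − 7.4 = 5.787 mm.
The walls impose strain ε = −(5.787)/13500 = -4.2865e-04; σ = Eε = 70600 · -4.2865e-04 = -30.26 MPa.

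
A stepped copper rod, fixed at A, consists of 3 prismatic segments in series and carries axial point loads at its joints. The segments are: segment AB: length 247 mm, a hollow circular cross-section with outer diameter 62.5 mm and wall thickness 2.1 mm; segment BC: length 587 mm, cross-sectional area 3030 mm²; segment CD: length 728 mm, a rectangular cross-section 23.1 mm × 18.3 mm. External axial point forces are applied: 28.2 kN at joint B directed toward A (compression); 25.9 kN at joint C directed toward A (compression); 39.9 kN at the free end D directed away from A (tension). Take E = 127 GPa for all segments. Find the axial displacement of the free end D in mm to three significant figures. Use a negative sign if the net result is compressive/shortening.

0.493 mm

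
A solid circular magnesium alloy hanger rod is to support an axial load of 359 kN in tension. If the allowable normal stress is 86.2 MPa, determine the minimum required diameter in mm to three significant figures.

72.8 mm

Required area A ≥ P/σ_allow = 359000/86.2 = 4165 mm².
For a solid circular section, d ≥ √(4A/π) = 72.82 mm.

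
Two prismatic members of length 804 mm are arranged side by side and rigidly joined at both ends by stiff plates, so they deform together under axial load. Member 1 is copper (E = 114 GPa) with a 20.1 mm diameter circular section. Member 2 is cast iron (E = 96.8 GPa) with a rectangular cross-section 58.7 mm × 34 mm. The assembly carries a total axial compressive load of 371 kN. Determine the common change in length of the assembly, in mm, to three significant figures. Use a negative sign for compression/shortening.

-1.30 mm

A_1 = 317.3 mm².
A_2 = 1996 mm².
Equal strain + equilibrium ⇒ each member carries load in proportion to AE: A₁E₁ = 36170000 N, A₂E₂ = 193200000 N, ΣAE = 229400000 N.
δ = PL/ΣAE = -371000·804/229400000 = -1.3 mm.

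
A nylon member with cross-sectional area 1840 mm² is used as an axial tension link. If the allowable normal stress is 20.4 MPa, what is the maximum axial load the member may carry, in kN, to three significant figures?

37.5 kN

P_max = σ_allow · A = 20.4 · 1840 = 37540 N = 37.54 kN.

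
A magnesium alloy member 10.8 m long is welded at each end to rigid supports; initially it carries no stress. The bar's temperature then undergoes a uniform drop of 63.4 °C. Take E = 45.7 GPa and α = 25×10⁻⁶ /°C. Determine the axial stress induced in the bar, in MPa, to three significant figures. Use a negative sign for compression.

72.4 MPa

Free thermal expansion αLΔT = 25e-6 · 10800 · -63.4 = -17.12 mm.
The walls impose strain ε = −(-17.12)/10800 = 1.5850e-03; σ = Eε = 45700 · 1.5850e-03 = 72.43 MPa.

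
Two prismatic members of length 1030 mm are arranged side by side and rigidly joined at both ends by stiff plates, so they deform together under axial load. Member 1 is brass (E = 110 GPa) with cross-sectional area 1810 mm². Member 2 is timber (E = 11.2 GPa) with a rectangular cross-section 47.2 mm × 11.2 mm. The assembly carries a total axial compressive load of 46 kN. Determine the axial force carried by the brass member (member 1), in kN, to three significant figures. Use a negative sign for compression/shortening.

A_2 = 528.6 mm².
Equal strain + equilibrium ⇒ each member carries load in proportion to AE: A₁E₁ = 199100000 N, A₂E₂ = 5921000 N, ΣAE = 205000000 N.
F₁ = P·A₁E₁/ΣAE = -46000·199100000/205000000 = -44670 N.

-44.7 kN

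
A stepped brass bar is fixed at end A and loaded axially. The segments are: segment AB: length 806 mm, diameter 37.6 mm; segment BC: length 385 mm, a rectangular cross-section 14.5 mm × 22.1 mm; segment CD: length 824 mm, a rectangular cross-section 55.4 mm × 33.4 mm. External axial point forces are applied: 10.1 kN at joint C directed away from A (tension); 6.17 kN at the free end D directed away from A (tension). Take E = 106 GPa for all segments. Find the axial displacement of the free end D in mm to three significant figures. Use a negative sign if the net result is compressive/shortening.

0.322 mm

Internal axial forces (sectioning from the free end, tension +): N_CD = 6.17 kN, N_BC = 16.27 kN, N_AB = 16.27 kN.
A_AB = 1110 mm².
A_BC = 320.5 mm².
A_CD = 1850 mm².
δ_AB = 16270·806/(1110·106000) = 0.1114 mm
δ_BC = 16270·385/(320.5·106000) = 0.1844 mm
δ_CD = 6170·824/(1850·106000) = 0.02592 mm
δ = Σδ_i = 0.3217 mm.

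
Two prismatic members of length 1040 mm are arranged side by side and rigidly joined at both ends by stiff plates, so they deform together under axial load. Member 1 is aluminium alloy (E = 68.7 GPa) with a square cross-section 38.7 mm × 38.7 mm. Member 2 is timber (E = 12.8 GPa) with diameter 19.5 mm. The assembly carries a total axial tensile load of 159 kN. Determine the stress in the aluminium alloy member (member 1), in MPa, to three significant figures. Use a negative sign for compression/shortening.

102 MPa

A_1 = 1498 mm².
A_2 = 298.6 mm².
Equal strain + equilibrium ⇒ each member carries load in proportion to AE: A₁E₁ = 102900000 N, A₂E₂ = 3823000 N, ΣAE = 106700000 N.
σ₁ = P·E₁/ΣAE = 159000·68700/106700000 = 102.4 MPa.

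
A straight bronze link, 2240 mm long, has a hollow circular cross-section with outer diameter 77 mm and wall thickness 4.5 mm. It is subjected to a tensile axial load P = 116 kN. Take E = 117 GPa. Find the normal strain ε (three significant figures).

9.67e-04

A = 1025 mm².
σ = N/A = 113.2 MPa; ε = σ/E = 113.2/117000 = 9.673e-04.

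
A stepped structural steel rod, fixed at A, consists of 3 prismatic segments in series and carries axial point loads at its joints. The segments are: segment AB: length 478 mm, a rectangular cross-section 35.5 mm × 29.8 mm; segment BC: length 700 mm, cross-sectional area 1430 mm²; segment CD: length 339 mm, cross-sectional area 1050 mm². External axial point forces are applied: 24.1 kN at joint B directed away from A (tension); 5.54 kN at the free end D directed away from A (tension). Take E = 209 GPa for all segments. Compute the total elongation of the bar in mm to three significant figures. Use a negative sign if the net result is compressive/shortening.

Internal axial forces (sectioning from the free end, tension +): N_CD = 5.54 kN, N_BC = 5.54 kN, N_AB = 29.64 kN.
A_AB = 1058 mm².
δ_AB = 29640·478/(1058·209000) = 0.06408 mm
δ_BC = 5540·700/(1430·209000) = 0.01298 mm
δ_CD = 5540·339/(1050·209000) = 0.008558 mm
δ = Σδ_i = 0.08561 mm.

0.0856 mm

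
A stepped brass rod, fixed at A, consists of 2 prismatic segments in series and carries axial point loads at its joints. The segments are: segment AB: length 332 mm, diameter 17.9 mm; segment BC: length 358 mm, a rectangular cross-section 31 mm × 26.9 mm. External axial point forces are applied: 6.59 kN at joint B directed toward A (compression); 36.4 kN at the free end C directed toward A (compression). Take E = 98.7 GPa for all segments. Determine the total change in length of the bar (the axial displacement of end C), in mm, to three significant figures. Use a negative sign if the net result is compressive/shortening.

-0.733 mm

Internal axial forces (sectioning from the free end, tension +): N_BC = -36.4 kN, N_AB = -42.99 kN.
A_AB = 251.6 mm².
A_BC = 833.9 mm².
δ_AB = -42990·332/(251.6·98700) = -0.5746 mm
δ_BC = -36400·358/(833.9·98700) = -0.1583 mm
δ = Σδ_i = -0.733 mm.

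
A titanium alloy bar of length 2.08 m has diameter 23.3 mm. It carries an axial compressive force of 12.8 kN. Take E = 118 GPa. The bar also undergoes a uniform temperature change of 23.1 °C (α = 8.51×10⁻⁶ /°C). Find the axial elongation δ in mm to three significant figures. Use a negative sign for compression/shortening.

-0.120 mm

A = 426.4 mm².
δ_mech = NL/(AE) = -12800·2080/(426.4·118000) = -0.5292 mm.
δ_thermal = αLΔT = 8.51e-6·2080·23.1 = 0.4089 mm.
δ = δ_mech + δ_thermal = -0.1203 mm.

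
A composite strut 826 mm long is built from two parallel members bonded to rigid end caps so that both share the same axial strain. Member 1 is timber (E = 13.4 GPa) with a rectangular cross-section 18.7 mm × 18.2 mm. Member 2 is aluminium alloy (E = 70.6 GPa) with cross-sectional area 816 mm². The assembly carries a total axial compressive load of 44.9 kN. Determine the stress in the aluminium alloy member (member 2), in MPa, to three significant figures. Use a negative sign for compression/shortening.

A_1 = 340.3 mm².
Equal strain + equilibrium ⇒ each member carries load in proportion to AE: A₁E₁ = 4561000 N, A₂E₂ = 57610000 N, ΣAE = 62170000 N.
σ₂ = P·E₂/ΣAE = -44900·70600/62170000 = -50.99 MPa.

-51.0 MPa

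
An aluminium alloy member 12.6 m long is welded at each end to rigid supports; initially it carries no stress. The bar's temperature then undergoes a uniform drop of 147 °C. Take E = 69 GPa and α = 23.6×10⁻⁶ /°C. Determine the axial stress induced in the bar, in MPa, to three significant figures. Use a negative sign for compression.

239 MPa

Free thermal expansion αLΔT = 23.6e-6 · 12600 · -147 = -43.71 mm.
The walls impose strain ε = −(-43.71)/12600 = 3.4692e-03; σ = Eε = 69000 · 3.4692e-03 = 239.4 MPa.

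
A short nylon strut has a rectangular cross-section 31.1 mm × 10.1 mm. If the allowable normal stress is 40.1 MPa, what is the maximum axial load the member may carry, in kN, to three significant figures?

12.6 kN

A = 314.1 mm².
P_max = σ_allow · A = 40.1 · 314.1 = 12600 N = 12.6 kN.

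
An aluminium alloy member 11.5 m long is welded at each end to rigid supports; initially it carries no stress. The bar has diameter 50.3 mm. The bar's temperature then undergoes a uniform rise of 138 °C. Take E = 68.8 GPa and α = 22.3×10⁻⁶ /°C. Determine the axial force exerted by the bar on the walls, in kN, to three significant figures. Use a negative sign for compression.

-421 kN

Free thermal expansion αLΔT = 22.3e-6 · 11500 · 138 = 35.39 mm.
The walls impose strain ε = −(35.39)/11500 = -3.0774e-03; σ = Eε = 68800 · -3.0774e-03 = -211.7 MPa.
Wall reaction R = σ·A = -211.7·1987 = -420700 N = -420.7 kN.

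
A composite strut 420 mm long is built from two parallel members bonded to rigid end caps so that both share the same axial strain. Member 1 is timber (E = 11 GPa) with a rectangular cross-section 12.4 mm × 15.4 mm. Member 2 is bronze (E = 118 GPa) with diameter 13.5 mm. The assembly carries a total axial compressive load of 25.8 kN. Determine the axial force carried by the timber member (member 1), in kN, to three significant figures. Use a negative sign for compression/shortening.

A_1 = 191 mm².
A_2 = 143.1 mm².
Equal strain + equilibrium ⇒ each member carries load in proportion to AE: A₁E₁ = 2101000 N, A₂E₂ = 16890000 N, ΣAE = 18990000 N.
F₁ = P·A₁E₁/ΣAE = -25800·2101000/18990000 = -2854 N.

-2.85 kN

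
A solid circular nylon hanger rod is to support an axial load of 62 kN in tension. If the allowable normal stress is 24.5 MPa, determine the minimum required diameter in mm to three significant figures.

56.8 mm

Required area A ≥ P/σ_allow = 62000/24.5 = 2531 mm².
For a solid circular section, d ≥ √(4A/π) = 56.76 mm.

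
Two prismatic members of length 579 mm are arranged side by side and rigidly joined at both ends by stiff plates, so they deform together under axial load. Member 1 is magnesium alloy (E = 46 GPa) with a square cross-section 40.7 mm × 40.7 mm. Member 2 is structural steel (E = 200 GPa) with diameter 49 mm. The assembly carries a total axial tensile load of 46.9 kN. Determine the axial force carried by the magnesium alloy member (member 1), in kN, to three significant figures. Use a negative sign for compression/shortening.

A_1 = 1656 mm².
A_2 = 1886 mm².
Equal strain + equilibrium ⇒ each member carries load in proportion to AE: A₁E₁ = 76200000 N, A₂E₂ = 377100000 N, ΣAE = 453300000 N.
F₁ = P·A₁E₁/ΣAE = 46900·76200000/453300000 = 7883 N.

7.88 kN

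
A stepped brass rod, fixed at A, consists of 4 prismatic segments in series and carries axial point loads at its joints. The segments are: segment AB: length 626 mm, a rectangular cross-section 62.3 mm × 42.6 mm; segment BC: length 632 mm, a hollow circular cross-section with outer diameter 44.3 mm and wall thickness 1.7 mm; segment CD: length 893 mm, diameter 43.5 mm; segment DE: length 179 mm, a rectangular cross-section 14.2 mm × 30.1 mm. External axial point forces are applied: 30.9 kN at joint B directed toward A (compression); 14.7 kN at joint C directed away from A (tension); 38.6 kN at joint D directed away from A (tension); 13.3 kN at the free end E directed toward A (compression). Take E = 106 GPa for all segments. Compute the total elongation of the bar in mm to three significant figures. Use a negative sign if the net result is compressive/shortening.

1.16 mm

Internal axial forces (sectioning from the free end, tension +): N_DE = -13.3 kN, N_CD = 25.3 kN, N_BC = 40 kN, N_AB = 9.1 kN.
A_AB = 2654 mm².
A_BC = 227.5 mm².
A_CD = 1486 mm².
A_DE = 427.4 mm².
δ_AB = 9100·626/(2654·106000) = 0.02025 mm
δ_BC = 40000·632/(227.5·106000) = 1.048 mm
δ_CD = 25300·893/(1486·106000) = 0.1434 mm
δ_DE = -13300·179/(427.4·106000) = -0.05255 mm
δ = Σδ_i = 1.159 mm.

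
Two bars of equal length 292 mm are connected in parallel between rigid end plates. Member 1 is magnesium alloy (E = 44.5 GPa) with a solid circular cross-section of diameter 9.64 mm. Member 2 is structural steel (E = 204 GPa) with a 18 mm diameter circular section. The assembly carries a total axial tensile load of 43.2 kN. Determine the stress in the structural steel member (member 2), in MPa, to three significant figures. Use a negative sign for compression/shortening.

160 MPa

A_1 = 72.99 mm².
A_2 = 254.5 mm².
Equal strain + equilibrium ⇒ each member carries load in proportion to AE: A₁E₁ = 3248000 N, A₂E₂ = 51910000 N, ΣAE = 55160000 N.
σ₂ = P·E₂/ΣAE = 43200·204000/55160000 = 159.8 MPa.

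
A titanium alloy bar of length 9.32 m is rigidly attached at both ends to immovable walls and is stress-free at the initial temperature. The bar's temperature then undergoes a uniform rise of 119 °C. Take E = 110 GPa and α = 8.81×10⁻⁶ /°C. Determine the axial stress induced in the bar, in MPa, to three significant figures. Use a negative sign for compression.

Free thermal expansion αLΔT = 8.81e-6 · 9320 · 119 = 9.771 mm.
The walls impose strain ε = −(9.771)/9320 = -1.0484e-03; σ = Eε = 110000 · -1.0484e-03 = -115.3 MPa.

-115 MPa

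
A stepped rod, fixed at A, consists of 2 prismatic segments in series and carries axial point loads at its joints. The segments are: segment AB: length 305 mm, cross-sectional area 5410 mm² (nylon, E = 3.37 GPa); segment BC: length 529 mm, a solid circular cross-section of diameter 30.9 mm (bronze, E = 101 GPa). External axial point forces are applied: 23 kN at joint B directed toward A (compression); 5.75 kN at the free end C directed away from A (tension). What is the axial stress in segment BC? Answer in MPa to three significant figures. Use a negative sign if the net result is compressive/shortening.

7.67 MPa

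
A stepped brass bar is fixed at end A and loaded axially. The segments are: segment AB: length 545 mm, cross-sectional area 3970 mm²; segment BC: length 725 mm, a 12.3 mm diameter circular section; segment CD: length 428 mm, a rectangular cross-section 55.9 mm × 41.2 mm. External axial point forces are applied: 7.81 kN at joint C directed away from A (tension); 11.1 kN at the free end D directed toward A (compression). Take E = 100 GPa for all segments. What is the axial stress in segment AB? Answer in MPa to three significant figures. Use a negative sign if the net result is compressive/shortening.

Internal axial forces (sectioning from the free end, tension +): N_CD = -11.1 kN, N_BC = -3.29 kN, N_AB = -3.29 kN.
σ_AB = N_AB/A_AB = -3290/3970 = -0.8287 MPa.

-0.829 MPa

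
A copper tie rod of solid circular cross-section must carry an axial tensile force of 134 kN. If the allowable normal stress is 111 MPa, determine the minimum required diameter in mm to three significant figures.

Required area A ≥ P/σ_allow = 134000/111 = 1207 mm².
For a solid circular section, d ≥ √(4A/π) = 39.21 mm.

39.2 mm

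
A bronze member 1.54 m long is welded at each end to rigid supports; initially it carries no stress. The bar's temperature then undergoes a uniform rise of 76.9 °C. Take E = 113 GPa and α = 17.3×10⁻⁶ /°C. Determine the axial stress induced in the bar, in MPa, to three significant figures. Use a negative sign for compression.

Free thermal expansion αLΔT = 17.3e-6 · 1540 · 76.9 = 2.049 mm.
The walls impose strain ε = −(2.049)/1540 = -1.3304e-03; σ = Eε = 113000 · -1.3304e-03 = -150.3 MPa.

-150 MPa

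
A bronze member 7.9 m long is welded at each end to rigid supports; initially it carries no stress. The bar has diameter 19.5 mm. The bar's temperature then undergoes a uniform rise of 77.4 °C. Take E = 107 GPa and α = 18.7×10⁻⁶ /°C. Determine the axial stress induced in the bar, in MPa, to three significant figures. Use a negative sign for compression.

Free thermal expansion αLΔT = 18.7e-6 · 7900 · 77.4 = 11.43 mm.
The walls impose strain ε = −(11.43)/7900 = -1.4474e-03; σ = Eε = 107000 · -1.4474e-03 = -154.9 MPa.

-155 MPa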